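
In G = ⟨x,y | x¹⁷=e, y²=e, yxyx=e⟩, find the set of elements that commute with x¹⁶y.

⟨x¹⁶y⟩ ⊆ C_G(x¹⁶y) since powers of x¹⁶y commute with x¹⁶y; so |C_G(x¹⁶y)| ≥ |⟨x¹⁶y⟩| = 2.
By orbit–stabilizer, |C_G(x¹⁶y)| = |G| / |conj. class of x¹⁶y| = 34 / 17 = 2.
The 2 elements commuting with x¹⁶y are {e, x¹⁶y}.

Answer: {e, x¹⁶y}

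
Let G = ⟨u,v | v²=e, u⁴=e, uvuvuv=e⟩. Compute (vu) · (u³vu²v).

Compute (vu) · (u³vu²v) by multiplying left to right and reducing via the relations at each step:
  (vu) · u³ = v
  v · v = e
  e · u² = u²
  (u²) · v = u²v

Answer: u²v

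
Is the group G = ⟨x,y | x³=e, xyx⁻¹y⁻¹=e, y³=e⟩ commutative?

Each pair of generators commutes: x·y = xy = y·x. Since the generators pairwise commute, every element of G commutes with every other, so G is abelian.

Answer: Yes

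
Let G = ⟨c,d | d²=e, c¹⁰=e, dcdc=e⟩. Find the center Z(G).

An element z ∈ Z(G) iff z commutes with every generator.
For example c⁵ is central: (c⁵)·c = c⁶ = c·(c⁵); (c⁵)·d = c⁵d = d·(c⁵).
Whereas c ∉ Z(G) since c·d = cd ≠ c⁹d = d·c.
Checking each of the 20 elements this way gives Z(G) = {e, c⁵}, of order 2.

Answer: {e, c⁵}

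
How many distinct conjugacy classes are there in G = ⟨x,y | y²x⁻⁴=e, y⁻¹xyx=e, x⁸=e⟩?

The conjugacy classes (representative and size) are:
  [e] (size 1), [x⁷] (size 2), [x⁶] (size 2), [x³] (size 2), [x⁴] (size 1), [x²y⁻¹] (size 4), [x³y⁻¹] (size 4).
Class equation: 1 + 2 + 2 + 2 + 1 + 4 + 4 = 16 = |G|. So G has 7 conjugacy classes.

Answer: 7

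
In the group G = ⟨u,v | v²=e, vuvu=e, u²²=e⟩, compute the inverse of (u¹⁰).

The order of (u¹⁰) is 11 (smallest k with (u¹⁰)ᵏ = e), so (u¹⁰)⁻¹ = (u¹⁰)¹⁰ = u¹².
Check: (u¹⁰) · (u¹²) → (u¹⁰) · u¹² = e, giving e as required.

Answer: u¹²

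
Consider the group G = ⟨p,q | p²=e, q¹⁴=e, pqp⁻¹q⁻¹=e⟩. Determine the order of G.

Enumerate words in the generators, reducing via the relations: the distinct elements are
  {e, p, q, pq, q², q³, q⁴, q⁵, q⁶, q⁷, q⁸, q⁹, pq², pq³, pq⁴, pq⁵, pq⁶, pq⁷, pq⁸, pq⁹, q¹², q¹³, q¹¹, q¹⁰, pq¹², pq¹³, pq¹¹, pq¹⁰}.
No further products give new elements, so |G| = 28.

Answer: 28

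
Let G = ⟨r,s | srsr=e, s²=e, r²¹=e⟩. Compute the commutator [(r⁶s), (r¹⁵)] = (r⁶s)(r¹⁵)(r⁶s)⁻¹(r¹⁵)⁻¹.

[(r⁶s), (r¹⁵)] = (r⁶s)·(r¹⁵)·(r⁶s)⁻¹·(r¹⁵)⁻¹.
  (r⁶s) · (r¹⁵) = r¹²s
  (r¹²s) · (r⁶s) = r⁶
  (r⁶) · (r⁶) = r¹²

Answer: r¹²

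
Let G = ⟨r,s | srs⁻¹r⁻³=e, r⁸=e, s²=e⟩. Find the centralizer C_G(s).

⟨s⟩ ⊆ C_G(s) since powers of s commute with s; so |C_G(s)| ≥ |⟨s⟩| = 2.
By orbit–stabilizer, |C_G(s)| = |G| / |conj. class of s| = 16 / 4 = 4.
The 4 elements commuting with s are {e, r⁴, s, r⁴s}.

Answer: {e, r⁴, s, r⁴s}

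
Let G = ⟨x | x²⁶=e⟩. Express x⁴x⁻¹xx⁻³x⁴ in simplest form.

Multiply left to right, reducing at each step:
  (x⁴) · x⁻¹ = x³
  (x³) · x = x⁴
  (x⁴) · x⁻³ = x
  x · x⁴ = x⁵

Answer: x⁵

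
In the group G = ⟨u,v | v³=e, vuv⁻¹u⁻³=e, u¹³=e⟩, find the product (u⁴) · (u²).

Compute (u⁴) · (u²) by multiplying left to right and reducing via the relations at each step:
  (u⁴) · u² = u⁶

Answer: u⁶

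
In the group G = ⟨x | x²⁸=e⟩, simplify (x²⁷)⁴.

Compute successive powers of (x²⁷), reducing at each step:
  (x²⁷)²: (x²⁷) · x²⁷ = x²⁶
  (x²⁷)³: (x²⁶) · x²⁷ = x²⁵
  (x²⁷)⁴: (x²⁵) · x²⁷ = x²⁴

Answer: x²⁴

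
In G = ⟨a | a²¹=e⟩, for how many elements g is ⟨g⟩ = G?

G is cyclic of order 21. An element generates G iff its order is 21, and a cyclic group of order 21 has exactly φ(21) = 12 such elements.

Answer: 12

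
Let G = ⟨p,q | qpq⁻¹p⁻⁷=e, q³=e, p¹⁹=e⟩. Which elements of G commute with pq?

⟨pq⟩ ⊆ C_G(pq) since powers of pq commute with pq; so |C_G(pq)| ≥ |⟨pq⟩| = 3.
By orbit–stabilizer, |C_G(pq)| = |G| / |conj. class of pq| = 57 / 19 = 3.
The 3 elements commuting with pq are {e, pq, p⁸q²}.

Answer: {e, pq, p⁸q²}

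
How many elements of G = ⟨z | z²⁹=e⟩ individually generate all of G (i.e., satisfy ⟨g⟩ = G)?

G is cyclic of order 29. An element generates G iff its order is 29, and a cyclic group of order 29 has exactly φ(29) = 28 such elements.

Answer: 28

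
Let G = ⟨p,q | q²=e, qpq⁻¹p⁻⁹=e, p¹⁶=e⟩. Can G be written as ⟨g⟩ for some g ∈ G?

Every cyclic group is abelian. But p·q = pq while q·p = p⁹q, so p·q ≠ q·p and G is not abelian. Hence G is not cyclic.

Answer: No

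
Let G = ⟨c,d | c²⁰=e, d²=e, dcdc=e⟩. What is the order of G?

Enumerate words in the generators, reducing via the relations: the distinct elements are
  {c, d, e, cd, c², c³, c⁴, c⁵, c⁶, c⁷, c⁸, c⁹, c²d, c³d, c¹², c¹³, c¹¹, c¹⁰, c¹⁴, c¹⁵, c¹⁶, c¹⁷, c¹⁸, c¹⁹, c⁴d, c⁵d, c⁶d, c⁷d, c⁸d, c⁹d, c¹²d, c¹³d, c¹¹d, c¹⁰d, c¹⁴d, c¹⁵d, c¹⁶d, c¹⁷d, c¹⁸d, c¹⁹d}.
No further products give new elements, so |G| = 40.

Answer: 40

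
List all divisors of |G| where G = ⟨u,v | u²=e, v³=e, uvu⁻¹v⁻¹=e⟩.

|G| = 6 = 2 · 3. By Lagrange's theorem the order of any subgroup divides 6; the divisors of 6 are 1, 2, 3, 6.

Answer: 1, 2, 3, 6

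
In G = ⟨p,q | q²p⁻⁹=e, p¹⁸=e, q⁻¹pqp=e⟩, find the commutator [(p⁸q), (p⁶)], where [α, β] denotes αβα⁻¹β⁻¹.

[(p⁸q), (p⁶)] = (p⁸q)·(p⁶)·(p⁸q)⁻¹·(p⁶)⁻¹.
  (p⁸q) · (p⁶) = p²q
  (p²q) · (p⁸q⁻¹) = p¹²
  (p¹²) · (p¹²) = p⁶

Answer: p⁶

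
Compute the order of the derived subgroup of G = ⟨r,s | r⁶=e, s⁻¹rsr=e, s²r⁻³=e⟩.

G' = [G, G] is generated by all commutators. The generator-pair commutators are: [r, s] = r².
The subgroup they normally generate is {e, r², r⁴}, of order 3.
Check: |G/G'| = 12/3 = 4 is the order of the abelianisation.

Answer: 3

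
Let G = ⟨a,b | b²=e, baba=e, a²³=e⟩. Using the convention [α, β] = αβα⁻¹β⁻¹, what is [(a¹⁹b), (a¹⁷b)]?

[(a¹⁹b), (a¹⁷b)] = (a¹⁹b)·(a¹⁷b)·(a¹⁹b)⁻¹·(a¹⁷b)⁻¹.
  (a¹⁹b) · (a¹⁷b) = a²
  (a²) · (a¹⁹b) = a²¹b
  (a²¹b) · (a¹⁷b) = a⁴

Answer: a⁴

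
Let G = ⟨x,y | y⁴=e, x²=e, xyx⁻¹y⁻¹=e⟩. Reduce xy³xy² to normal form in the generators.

Multiply left to right, reducing at each step:
  x · y³ = xy³
  (xy³) · x = y³
  (y³) · y² = y

Answer: y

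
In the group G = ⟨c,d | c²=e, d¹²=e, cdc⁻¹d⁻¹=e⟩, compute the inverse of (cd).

The order of (cd) is 12 (smallest k with (cd)ᵏ = e), so (cd)⁻¹ = (cd)¹¹ = cd¹¹.
Check: (cd) · (cd¹¹) → (cd) · c = d;   d · d¹¹ = e, giving e as required.

Answer: cd¹¹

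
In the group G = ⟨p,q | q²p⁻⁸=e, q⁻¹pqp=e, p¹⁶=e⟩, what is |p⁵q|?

Compute successive powers until reaching e:
  (p⁵q)¹ = p⁵q, (p⁵q)² = p⁸, (p⁵q)³ = p⁵q⁻¹, (p⁵q)⁴ = e.
The smallest positive k with (p⁵q)ᵏ = e is 4.

Answer: 4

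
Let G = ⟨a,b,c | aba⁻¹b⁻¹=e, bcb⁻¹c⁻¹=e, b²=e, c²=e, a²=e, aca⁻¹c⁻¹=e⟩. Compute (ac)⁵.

Compute successive powers of (ac), reducing at each step:
  (ac)²: (ac) · a = c;   c · c = e
  (ac)³: e · a = a;   a · c = ac
  (ac)⁴: (ac) · a = c;   c · c = e
  (ac)⁵: e · a = a;   a · c = ac

Answer: ac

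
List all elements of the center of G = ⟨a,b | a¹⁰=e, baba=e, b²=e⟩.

An element z ∈ Z(G) iff z commutes with every generator.
For example a⁵ is central: (a⁵)·a = a⁶ = a·(a⁵); (a⁵)·b = a⁵b = b·(a⁵).
Whereas a ∉ Z(G) since a·b = ab ≠ a⁹b = b·a.
Checking each of the 20 elements this way gives Z(G) = {e, a⁵}, of order 2.

Answer: {e, a⁵}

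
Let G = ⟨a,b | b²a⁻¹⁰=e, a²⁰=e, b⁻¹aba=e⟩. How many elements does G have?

Enumerate words in the generators, reducing via the relations: the distinct elements are
  {a, b, e, ab, a², a³, a⁴, a⁵, a⁶, a⁷, a⁸, a⁹, a²b, a³b, a¹², a¹³, a¹¹, a¹⁰, a¹⁴, a¹⁵, a¹⁶, a¹⁷, a¹⁸, a¹⁹, a⁴b, a⁵b, a⁶b, a⁷b, a⁸b, a⁹b, b⁻¹, ab⁻¹, a²b⁻¹, a³b⁻¹, a⁴b⁻¹, a⁵b⁻¹, a⁶b⁻¹, a⁷b⁻¹, a⁸b⁻¹, a⁹b⁻¹}.
No further products give new elements, so |G| = 40.

Answer: 40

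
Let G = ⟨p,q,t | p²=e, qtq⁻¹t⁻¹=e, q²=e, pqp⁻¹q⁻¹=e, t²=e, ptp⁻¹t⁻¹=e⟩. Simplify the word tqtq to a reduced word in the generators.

Multiply left to right, reducing at each step:
  t · q = qt
  (qt) · t = q
  q · q = e

Answer: e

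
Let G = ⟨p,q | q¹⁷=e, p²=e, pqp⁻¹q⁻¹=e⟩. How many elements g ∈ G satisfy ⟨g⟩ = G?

G is cyclic of order 34. An element generates G iff its order is 34, and a cyclic group of order 34 has exactly φ(34) = 16 such elements.

Answer: 16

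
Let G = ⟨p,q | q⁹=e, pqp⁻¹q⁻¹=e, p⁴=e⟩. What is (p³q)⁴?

Compute successive powers of (p³q), reducing at each step:
  (p³q)²: (p³q) · p³ = p²q;   (p²q) · q = p²q²
  (p³q)³: (p²q²) · p³ = pq²;   (pq²) · q = pq³
  (p³q)⁴: (pq³) · p³ = q³;   (q³) · q = q⁴

Answer: q⁴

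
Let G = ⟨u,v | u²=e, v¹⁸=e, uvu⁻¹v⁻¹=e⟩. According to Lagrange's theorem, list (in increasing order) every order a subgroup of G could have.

|G| = 36 = 2² · 3². By Lagrange's theorem the order of any subgroup divides 36; the divisors of 36 are 1, 2, 3, 4, 6, 9, 12, 18, 36.

Answer: 1, 2, 3, 4, 6, 9, 12, 18, 36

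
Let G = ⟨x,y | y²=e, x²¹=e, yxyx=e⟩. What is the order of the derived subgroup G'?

G' = [G, G] is generated by all commutators. The generator-pair commutators are: [x, y] = x².
The subgroup they normally generate is {e, x, x², x³, x⁴, x⁵, x⁶, x⁷, x⁸, x⁹, x¹⁰, x¹¹, x¹², x¹³, x¹⁴, x¹⁵, x¹⁶, x¹⁷, x¹⁸, x¹⁹, x²⁰}, of order 21.
Check: |G/G'| = 42/21 = 2 is the order of the abelianisation.

Answer: 21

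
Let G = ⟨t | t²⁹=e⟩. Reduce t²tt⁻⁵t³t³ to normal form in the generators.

Multiply left to right, reducing at each step:
  (t²) · t = t³
  (t³) · t⁻⁵ = t²⁷
  (t²⁷) · t³ = t
  t · t³ = t⁴

Answer: t⁴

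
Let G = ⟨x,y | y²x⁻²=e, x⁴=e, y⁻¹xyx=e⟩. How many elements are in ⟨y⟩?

|⟨y⟩| equals the order of y. Compute successive powers until reaching e:
  y¹ = y, y² = x², y³ = y⁻¹, y⁴ = e.
The smallest positive k with yᵏ = e is 4, so |⟨y⟩| = 4.

Answer: 4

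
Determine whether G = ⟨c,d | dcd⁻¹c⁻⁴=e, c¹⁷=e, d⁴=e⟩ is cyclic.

Every cyclic group is abelian. But c·d = cd while d·c = c⁴d, so c·d ≠ d·c and G is not abelian. Hence G is not cyclic.

Answer: No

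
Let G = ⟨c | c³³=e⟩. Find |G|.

G is generated by a single element, so G is cyclic. The relator gives c³³ = e and no smaller power is forced to be e, so the 33 powers {c, e, c², c³, c⁴, c⁵, c⁶, c⁷, c⁸, c⁹, c²², c²³, c²¹, c²⁰, c²⁴, c²⁵, c²⁶, c²⁷, c²⁸, c²⁹, c³², c³¹, c³⁰, c¹², c¹³, c¹¹, c¹⁰, c¹⁴, c¹⁵, c¹⁶, c¹⁷, c¹⁸, c¹⁹} are distinct. Hence |G| = 33.

Answer: 33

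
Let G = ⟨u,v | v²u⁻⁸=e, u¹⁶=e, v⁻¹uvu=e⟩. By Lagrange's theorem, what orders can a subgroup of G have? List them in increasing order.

|G| = 32 = 2⁵. By Lagrange's theorem the order of any subgroup divides 32; the divisors of 32 are 1, 2, 4, 8, 16, 32.

Answer: 1, 2, 4, 8, 16, 32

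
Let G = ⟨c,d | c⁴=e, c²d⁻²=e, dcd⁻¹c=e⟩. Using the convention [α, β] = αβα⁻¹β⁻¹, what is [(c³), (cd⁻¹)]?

[(c³), (cd⁻¹)] = (c³)·(cd⁻¹)·(c³)⁻¹·(cd⁻¹)⁻¹.
  (c³) · (cd⁻¹) = d⁻¹
  (d⁻¹) · c = cd
  (cd) · (cd) = c²

Answer: c²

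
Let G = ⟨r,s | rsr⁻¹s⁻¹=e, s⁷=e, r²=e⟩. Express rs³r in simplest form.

Multiply left to right, reducing at each step:
  r · s³ = rs³
  (rs³) · r = s³

Answer: s³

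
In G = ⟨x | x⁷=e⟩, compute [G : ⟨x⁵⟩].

First find ord(x⁵) by computing successive powers:
  (x⁵)¹ = x⁵, (x⁵)² = x³, (x⁵)³ = x, (x⁵)⁴ = x⁶, (x⁵)⁵ = x⁴, (x⁵)⁶ = x², (x⁵)⁷ = e.
So |⟨x⁵⟩| = ord(x⁵) = 7. With |G| = 7, by Lagrange [G : ⟨x⁵⟩] = 7/7 = 1.

Answer: 1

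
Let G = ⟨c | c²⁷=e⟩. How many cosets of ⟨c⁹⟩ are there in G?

First find ord(c⁹) by computing successive powers:
  (c⁹)¹ = c⁹, (c⁹)² = c¹⁸, (c⁹)³ = e.
So |⟨c⁹⟩| = ord(c⁹) = 3. With |G| = 27, by Lagrange [G : ⟨c⁹⟩] = 27/3 = 9.

Answer: 9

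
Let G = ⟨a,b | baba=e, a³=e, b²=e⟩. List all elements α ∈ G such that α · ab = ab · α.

⟨ab⟩ ⊆ C_G(ab) since powers of ab commute with ab; so |C_G(ab)| ≥ |⟨ab⟩| = 2.
By orbit–stabilizer, |C_G(ab)| = |G| / |conj. class of ab| = 6 / 3 = 2.
The 2 elements commuting with ab are {e, ab}.

Answer: {e, ab}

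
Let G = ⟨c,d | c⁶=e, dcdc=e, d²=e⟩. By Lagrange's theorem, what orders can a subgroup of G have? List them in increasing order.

|G| = 12 = 2² · 3. By Lagrange's theorem the order of any subgroup divides 12; the divisors of 12 are 1, 2, 3, 4, 6, 12.

Answer: 1, 2, 3, 4, 6, 12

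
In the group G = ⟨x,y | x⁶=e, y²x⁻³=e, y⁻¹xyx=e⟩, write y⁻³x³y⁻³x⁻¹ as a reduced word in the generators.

Multiply left to right, reducing at each step:
  y · x³ = y⁻¹
  (y⁻¹) · y⁻³ = e
  e · x⁻¹ = x⁵

Answer: x⁵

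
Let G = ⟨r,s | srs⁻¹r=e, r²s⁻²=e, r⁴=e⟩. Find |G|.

Enumerate words in the generators, reducing via the relations: the distinct elements are
  {e, r, s, rs, r², r³, s⁻¹, rs⁻¹}.
No further products give new elements, so |G| = 8.

Answer: 8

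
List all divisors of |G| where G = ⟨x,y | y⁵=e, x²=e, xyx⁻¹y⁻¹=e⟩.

|G| = 10 = 2 · 5. By Lagrange's theorem the order of any subgroup divides 10; the divisors of 10 are 1, 2, 5, 10.

Answer: 1, 2, 5, 10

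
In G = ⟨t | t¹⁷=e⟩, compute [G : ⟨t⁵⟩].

First find ord(t⁵) by computing successive powers:
  (t⁵)¹ = t⁵, (t⁵)² = t¹⁰, (t⁵)³ = t¹⁵, (t⁵)⁴ = t³, (t⁵)⁵ = t⁸, (t⁵)⁶ = t¹³, (t⁵)⁷ = t, (t⁵)⁸ = t⁶, (t⁵)⁹ = t¹¹, (t⁵)¹⁰ = t¹⁶, (t⁵)¹¹ = t⁴, (t⁵)¹² = t⁹, (t⁵)¹³ = t¹⁴, (t⁵)¹⁴ = t², (t⁵)¹⁵ = t⁷, (t⁵)¹⁶ = t¹², (t⁵)¹⁷ = e.
So |⟨t⁵⟩| = ord(t⁵) = 17. With |G| = 17, by Lagrange [G : ⟨t⁵⟩] = 17/17 = 1.

Answer: 1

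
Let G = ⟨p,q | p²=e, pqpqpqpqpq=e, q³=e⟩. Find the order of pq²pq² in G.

Compute successive powers until reaching e:
  (pq²pq²)¹ = pq²pq², (pq²pq²)² = qp, (pq²pq²)³ = pq², (pq²pq²)⁴ = qpqp, (pq²pq²)⁵ = e.
The smallest positive k with (pq²pq²)ᵏ = e is 5.

Answer: 5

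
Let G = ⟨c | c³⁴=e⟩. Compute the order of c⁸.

Compute successive powers until reaching e:
  (c⁸)¹ = c⁸, (c⁸)² = c¹⁶, (c⁸)³ = c²⁴, (c⁸)⁴ = c³², (c⁸)⁵ = c⁶, (c⁸)⁶ = c¹⁴, (c⁸)⁷ = c²², (c⁸)⁸ = c³⁰, (c⁸)⁹ = c⁴, (c⁸)¹⁰ = c¹², (c⁸)¹¹ = c²⁰, (c⁸)¹² = c²⁸, (c⁸)¹³ = c², (c⁸)¹⁴ = c¹⁰, (c⁸)¹⁵ = c¹⁸, (c⁸)¹⁶ = c²⁶, (c⁸)¹⁷ = e.
The smallest positive k with (c⁸)ᵏ = e is 17.

Answer: 17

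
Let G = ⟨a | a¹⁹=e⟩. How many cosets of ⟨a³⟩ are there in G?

First find ord(a³) by computing successive powers:
  (a³)¹ = a³, (a³)² = a⁶, (a³)³ = a⁹, (a³)⁴ = a¹², (a³)⁵ = a¹⁵, (a³)⁶ = a¹⁸, (a³)⁷ = a², (a³)⁸ = a⁵, (a³)⁹ = a⁸, (a³)¹⁰ = a¹¹, (a³)¹¹ = a¹⁴, (a³)¹² = a¹⁷, (a³)¹³ = a, (a³)¹⁴ = a⁴, (a³)¹⁵ = a⁷, (a³)¹⁶ = a¹⁰, (a³)¹⁷ = a¹³, (a³)¹⁸ = a¹⁶, (a³)¹⁹ = e.
So |⟨a³⟩| = ord(a³) = 19. With |G| = 19, by Lagrange [G : ⟨a³⟩] = 19/19 = 1.

Answer: 1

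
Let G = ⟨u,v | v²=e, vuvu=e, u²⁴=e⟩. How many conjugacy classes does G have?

The conjugacy classes (representative and size) are:
  [e] (size 1), [u²³] (size 2), [u²] (size 2), [u³] (size 2), [u²⁰] (size 2), [u¹⁹] (size 2), [u⁶] (size 2), [u⁷] (size 2), [u⁸] (size 2), [u⁹] (size 2), [u¹⁴] (size 2), [u¹¹] (size 2), [u¹²] (size 1), [u⁴v] (size 12), [u⁵v] (size 12).
Class equation: 1 + 2 + 2 + 2 + 2 + 2 + 2 + 2 + 2 + 2 + 2 + 2 + 1 + 12 + 12 = 48 = |G|. So G has 15 conjugacy classes.

Answer: 15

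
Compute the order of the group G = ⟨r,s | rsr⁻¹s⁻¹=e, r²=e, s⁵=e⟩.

Enumerate words in the generators, reducing via the relations: the distinct elements are
  {e, r, s, rs, s², s³, s⁴, rs², rs³, rs⁴}.
No further products give new elements, so |G| = 10.

Answer: 10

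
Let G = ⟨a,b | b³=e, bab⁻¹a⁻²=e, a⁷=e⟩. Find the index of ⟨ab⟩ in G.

First find ord(ab) by computing successive powers:
  (ab)¹ = ab, (ab)² = a³b², (ab)³ = e.
So |⟨ab⟩| = ord(ab) = 3. With |G| = 21, by Lagrange [G : ⟨ab⟩] = 21/3 = 7.

Answer: 7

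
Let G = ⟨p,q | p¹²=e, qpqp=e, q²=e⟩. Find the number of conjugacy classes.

The conjugacy classes (representative and size) are:
  [e] (size 1), [p¹¹] (size 2), [p²] (size 2), [p⁹] (size 2), [p⁴] (size 2), [p⁵] (size 2), [p⁶] (size 1), [q] (size 6), [pq] (size 6).
Class equation: 1 + 2 + 2 + 2 + 2 + 2 + 1 + 6 + 6 = 24 = |G|. So G has 9 conjugacy classes.

Answer: 9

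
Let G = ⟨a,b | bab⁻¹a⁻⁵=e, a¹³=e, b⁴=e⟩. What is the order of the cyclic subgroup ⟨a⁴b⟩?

|⟨a⁴b⟩| equals the order of a⁴b. Compute successive powers until reaching e:
  (a⁴b)¹ = a⁴b, (a⁴b)² = a¹¹b², (a⁴b)³ = a⁷b³, (a⁴b)⁴ = e.
The smallest positive k with (a⁴b)ᵏ = e is 4, so |⟨a⁴b⟩| = 4.

Answer: 4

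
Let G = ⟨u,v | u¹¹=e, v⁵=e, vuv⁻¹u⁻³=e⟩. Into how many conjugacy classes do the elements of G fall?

The conjugacy classes (representative and size) are:
  [e] (size 1), [u³] (size 5), [u⁶] (size 5), [u⁷v] (size 11), [u⁹v²] (size 11), [u⁷v³] (size 11), [u⁷v⁴] (size 11).
Class equation: 1 + 5 + 5 + 11 + 11 + 11 + 11 = 55 = |G|. So G has 7 conjugacy classes.

Answer: 7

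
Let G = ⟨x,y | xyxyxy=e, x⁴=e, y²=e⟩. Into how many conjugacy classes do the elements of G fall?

The conjugacy classes (representative and size) are:
  [e] (size 1), [x³] (size 6), [x²yx²y] (size 3), [xyx³] (size 6), [yx³] (size 8).
Class equation: 1 + 6 + 3 + 6 + 8 = 24 = |G|. So G has 5 conjugacy classes.

Answer: 5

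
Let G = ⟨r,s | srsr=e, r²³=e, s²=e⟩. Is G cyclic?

Every cyclic group is abelian. But r·s = rs while s·r = r²²s, so r·s ≠ s·r and G is not abelian. Hence G is not cyclic.

Answer: No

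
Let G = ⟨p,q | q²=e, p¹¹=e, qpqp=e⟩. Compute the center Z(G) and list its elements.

An element z ∈ Z(G) iff z commutes with every generator.
For example e is central: e·p = p = p·e; e·q = q = q·e.
Whereas p ∉ Z(G) since p·q = pq ≠ p¹⁰q = q·p.
Checking each of the 22 elements this way gives Z(G) = {e}, of order 1.

Answer: {e}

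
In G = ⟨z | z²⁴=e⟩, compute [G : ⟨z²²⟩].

First find ord(z²²) by computing successive powers:
  (z²²)¹ = z²², (z²²)² = z²⁰, (z²²)³ = z¹⁸, (z²²)⁴ = z¹⁶, (z²²)⁵ = z¹⁴, (z²²)⁶ = z¹², (z²²)⁷ = z¹⁰, (z²²)⁸ = z⁸, (z²²)⁹ = z⁶, (z²²)¹⁰ = z⁴, (z²²)¹¹ = z², (z²²)¹² = e.
So |⟨z²²⟩| = ord(z²²) = 12. With |G| = 24, by Lagrange [G : ⟨z²²⟩] = 24/12 = 2.

Answer: 2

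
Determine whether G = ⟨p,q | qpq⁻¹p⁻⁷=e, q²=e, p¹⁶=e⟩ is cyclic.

Every cyclic group is abelian. But p·q = pq while q·p = p⁷q, so p·q ≠ q·p and G is not abelian. Hence G is not cyclic.

Answer: No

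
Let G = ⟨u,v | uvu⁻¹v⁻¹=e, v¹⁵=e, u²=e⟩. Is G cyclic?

|G| = 30. The element uv has order 30 (its powers give 30 distinct elements), so ⟨uv⟩ = G and G is cyclic.

Answer: Yes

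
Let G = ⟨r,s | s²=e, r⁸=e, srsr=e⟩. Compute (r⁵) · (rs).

Compute (r⁵) · (rs) by multiplying left to right and reducing via the relations at each step:
  (r⁵) · r = r⁶
  (r⁶) · s = r⁶s

Answer: r⁶s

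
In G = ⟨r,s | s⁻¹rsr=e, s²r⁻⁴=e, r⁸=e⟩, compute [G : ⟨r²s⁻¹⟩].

First find ord(r²s⁻¹) by computing successive powers:
  (r²s⁻¹)¹ = r²s⁻¹, (r²s⁻¹)² = r⁴, (r²s⁻¹)³ = r²s, (r²s⁻¹)⁴ = e.
So |⟨r²s⁻¹⟩| = ord(r²s⁻¹) = 4. With |G| = 16, by Lagrange [G : ⟨r²s⁻¹⟩] = 16/4 = 4.

Answer: 4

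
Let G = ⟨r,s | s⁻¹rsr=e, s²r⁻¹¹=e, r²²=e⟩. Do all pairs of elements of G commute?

r·s = rs but s·r = r¹⁰s⁻¹, so r·s ≠ s·r and G is not abelian.

Answer: No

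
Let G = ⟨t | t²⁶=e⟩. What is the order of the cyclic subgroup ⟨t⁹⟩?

|⟨t⁹⟩| equals the order of t⁹. Compute successive powers until reaching e:
  (t⁹)¹ = t⁹, (t⁹)² = t¹⁸, (t⁹)³ = t, (t⁹)⁴ = t¹⁰, (t⁹)⁵ = t¹⁹, (t⁹)⁶ = t², (t⁹)⁷ = t¹¹, (t⁹)⁸ = t²⁰, (t⁹)⁹ = t³, (t⁹)¹⁰ = t¹², (t⁹)¹¹ = t²¹, (t⁹)¹² = t⁴, (t⁹)¹³ = t¹³, (t⁹)¹⁴ = t²², (t⁹)¹⁵ = t⁵, (t⁹)¹⁶ = t¹⁴, (t⁹)¹⁷ = t²³, (t⁹)¹⁸ = t⁶, (t⁹)¹⁹ = t¹⁵, (t⁹)²⁰ = t²⁴, (t⁹)²¹ = t⁷, (t⁹)²² = t¹⁶, (t⁹)²³ = t²⁵, (t⁹)²⁴ = t⁸, (t⁹)²⁵ = t¹⁷, (t⁹)²⁶ = e.
The smallest positive k with (t⁹)ᵏ = e is 26, so |⟨t⁹⟩| = 26.

Answer: 26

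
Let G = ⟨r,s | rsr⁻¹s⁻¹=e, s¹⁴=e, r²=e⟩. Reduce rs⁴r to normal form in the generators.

Multiply left to right, reducing at each step:
  r · s⁴ = rs⁴
  (rs⁴) · r = s⁴

Answer: s⁴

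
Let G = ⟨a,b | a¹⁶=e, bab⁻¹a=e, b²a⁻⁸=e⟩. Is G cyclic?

Every cyclic group is abelian. But a·b = ab while b·a = a⁷b⁻¹, so a·b ≠ b·a and G is not abelian. Hence G is not cyclic.

Answer: No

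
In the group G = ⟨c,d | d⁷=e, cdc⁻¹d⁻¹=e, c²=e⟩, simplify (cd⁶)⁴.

Compute successive powers of (cd⁶), reducing at each step:
  (cd⁶)²: (cd⁶) · c = d⁶;   (d⁶) · d⁶ = d⁵
  (cd⁶)³: (d⁵) · c = cd⁵;   (cd⁵) · d⁶ = cd⁴
  (cd⁶)⁴: (cd⁴) · c = d⁴;   (d⁴) · d⁶ = d³

Answer: d³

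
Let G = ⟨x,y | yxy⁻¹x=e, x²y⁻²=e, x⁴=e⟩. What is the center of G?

An element z ∈ Z(G) iff z commutes with every generator.
For example x² is central: (x²)·x = x³ = x·(x²); (x²)·y = y⁻¹ = y·(x²).
Whereas x ∉ Z(G) since x·y = xy ≠ xy⁻¹ = y·x.
Checking each of the 8 elements this way gives Z(G) = {e, x²}, of order 2.

Answer: {e, x²}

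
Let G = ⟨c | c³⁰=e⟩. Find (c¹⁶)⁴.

Compute successive powers of (c¹⁶), reducing at each step:
  (c¹⁶)²: (c¹⁶) · c¹⁶ = c²
  (c¹⁶)³: (c²) · c¹⁶ = c¹⁸
  (c¹⁶)⁴: (c¹⁸) · c¹⁶ = c⁴

Answer: c⁴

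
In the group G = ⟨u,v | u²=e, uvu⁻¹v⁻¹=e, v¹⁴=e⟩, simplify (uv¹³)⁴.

Compute successive powers of (uv¹³), reducing at each step:
  (uv¹³)²: (uv¹³) · u = v¹³;   (v¹³) · v¹³ = v¹²
  (uv¹³)³: (v¹²) · u = uv¹²;   (uv¹²) · v¹³ = uv¹¹
  (uv¹³)⁴: (uv¹¹) · u = v¹¹;   (v¹¹) · v¹³ = v¹⁰

Answer: v¹⁰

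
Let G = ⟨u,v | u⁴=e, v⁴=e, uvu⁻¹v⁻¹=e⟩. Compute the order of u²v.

Compute successive powers until reaching e:
  (u²v)¹ = u²v, (u²v)² = v², (u²v)³ = u²v³, (u²v)⁴ = e.
The smallest positive k with (u²v)ᵏ = e is 4.

Answer: 4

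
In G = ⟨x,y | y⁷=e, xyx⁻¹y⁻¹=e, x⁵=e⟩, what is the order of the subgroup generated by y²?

|⟨y²⟩| equals the order of y². Compute successive powers until reaching e:
  (y²)¹ = y², (y²)² = y⁴, (y²)³ = y⁶, (y²)⁴ = y, (y²)⁵ = y³, (y²)⁶ = y⁵, (y²)⁷ = e.
The smallest positive k with (y²)ᵏ = e is 7, so |⟨y²⟩| = 7.

Answer: 7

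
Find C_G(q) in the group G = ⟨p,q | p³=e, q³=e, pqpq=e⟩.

⟨q⟩ ⊆ C_G(q) since powers of q commute with q; so |C_G(q)| ≥ |⟨q⟩| = 3.
By orbit–stabilizer, |C_G(q)| = |G| / |conj. class of q| = 12 / 4 = 3.
The 3 elements commuting with q are {e, q, q²}.

Answer: {e, q, q²}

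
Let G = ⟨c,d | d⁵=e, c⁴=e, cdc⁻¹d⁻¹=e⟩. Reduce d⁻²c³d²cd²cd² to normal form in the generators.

Multiply left to right, reducing at each step:
  (d³) · c³ = c³d³
  (c³d³) · d² = c³
  (c³) · c = e
  e · d² = d²
  (d²) · c = cd²
  (cd²) · d² = cd⁴

Answer: cd⁴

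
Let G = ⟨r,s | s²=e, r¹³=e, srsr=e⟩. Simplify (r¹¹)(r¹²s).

Compute (r¹¹) · (r¹²s) by multiplying left to right and reducing via the relations at each step:
  (r¹¹) · r¹² = r¹⁰
  (r¹⁰) · s = r¹⁰s

Answer: r¹⁰s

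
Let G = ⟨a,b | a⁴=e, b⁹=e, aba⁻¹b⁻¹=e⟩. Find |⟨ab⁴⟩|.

|⟨ab⁴⟩| equals the order of ab⁴. Compute successive powers until reaching e:
  (ab⁴)¹ = ab⁴, (ab⁴)² = a²b⁸, (ab⁴)³ = a³b³, (ab⁴)⁴ = b⁷, (ab⁴)⁵ = ab², (ab⁴)⁶ = a²b⁶, (ab⁴)⁷ = a³b, (ab⁴)⁸ = b⁵, (ab⁴)⁹ = a, (ab⁴)¹⁰ = a²b⁴, (ab⁴)¹¹ = a³b⁸, (ab⁴)¹² = b³, (ab⁴)¹³ = ab⁷, (ab⁴)¹⁴ = a²b², (ab⁴)¹⁵ = a³b⁶, (ab⁴)¹⁶ = b, (ab⁴)¹⁷ = ab⁵, (ab⁴)¹⁸ = a², (ab⁴)¹⁹ = a³b⁴, (ab⁴)²⁰ = b⁸, (ab⁴)²¹ = ab³, (ab⁴)²² = a²b⁷, (ab⁴)²³ = a³b², (ab⁴)²⁴ = b⁶, (ab⁴)²⁵ = ab, (ab⁴)²⁶ = a²b⁵, (ab⁴)²⁷ = a³, (ab⁴)²⁸ = b⁴, (ab⁴)²⁹ = ab⁸, (ab⁴)³⁰ = a²b³, (ab⁴)³¹ = a³b⁷, (ab⁴)³² = b², (ab⁴)³³ = ab⁶, (ab⁴)³⁴ = a²b, (ab⁴)³⁵ = a³b⁵, (ab⁴)³⁶ = e.
The smallest positive k with (ab⁴)ᵏ = e is 36, so |⟨ab⁴⟩| = 36.

Answer: 36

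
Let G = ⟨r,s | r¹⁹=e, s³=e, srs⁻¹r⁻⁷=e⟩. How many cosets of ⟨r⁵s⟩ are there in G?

First find ord(r⁵s) by computing successive powers:
  (r⁵s)¹ = r⁵s, (r⁵s)² = r²s², (r⁵s)³ = e.
So |⟨r⁵s⟩| = ord(r⁵s) = 3. With |G| = 57, by Lagrange [G : ⟨r⁵s⟩] = 57/3 = 19.

Answer: 19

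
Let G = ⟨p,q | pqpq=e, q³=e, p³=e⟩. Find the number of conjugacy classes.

The conjugacy classes (representative and size) are:
  [e] (size 1), [qp²] (size 4), [q²p] (size 4), [p²q²] (size 3).
Class equation: 1 + 4 + 4 + 3 = 12 = |G|. So G has 4 conjugacy classes.

Answer: 4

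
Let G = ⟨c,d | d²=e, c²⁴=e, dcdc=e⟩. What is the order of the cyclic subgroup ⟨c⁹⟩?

|⟨c⁹⟩| equals the order of c⁹. Compute successive powers until reaching e:
  (c⁹)¹ = c⁹, (c⁹)² = c¹⁸, (c⁹)³ = c³, (c⁹)⁴ = c¹², (c⁹)⁵ = c²¹, (c⁹)⁶ = c⁶, (c⁹)⁷ = c¹⁵, (c⁹)⁸ = e.
The smallest positive k with (c⁹)ᵏ = e is 8, so |⟨c⁹⟩| = 8.

Answer: 8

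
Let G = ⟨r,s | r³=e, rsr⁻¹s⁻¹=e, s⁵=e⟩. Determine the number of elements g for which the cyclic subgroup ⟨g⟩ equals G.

G is cyclic of order 15. An element generates G iff its order is 15, and a cyclic group of order 15 has exactly φ(15) = 8 such elements.

Answer: 8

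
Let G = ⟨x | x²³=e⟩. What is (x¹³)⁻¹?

The order of (x¹³) is 23 (smallest k with (x¹³)ᵏ = e), so (x¹³)⁻¹ = (x¹³)²² = x¹⁰.
Check: (x¹³) · (x¹⁰) → (x¹³) · x¹⁰ = e, giving e as required.

Answer: x¹⁰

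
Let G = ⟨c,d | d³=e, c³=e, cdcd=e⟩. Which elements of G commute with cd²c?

⟨cd²c⟩ ⊆ C_G(cd²c) since powers of cd²c commute with cd²c; so |C_G(cd²c)| ≥ |⟨cd²c⟩| = 2.
By orbit–stabilizer, |C_G(cd²c)| = |G| / |conj. class of cd²c| = 12 / 3 = 4.
The 4 elements commuting with cd²c are {e, cd, c²d², cd²c}.

Answer: {e, cd, c²d², cd²c}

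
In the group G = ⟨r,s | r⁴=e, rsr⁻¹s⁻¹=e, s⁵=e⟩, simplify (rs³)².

Compute successive powers of (rs³), reducing at each step:
  (rs³)²: (rs³) · r = r²s³;   (r²s³) · s³ = r²s

Answer: r²s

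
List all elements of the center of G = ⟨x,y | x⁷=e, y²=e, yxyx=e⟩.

An element z ∈ Z(G) iff z commutes with every generator.
For example e is central: e·x = x = x·e; e·y = y = y·e.
Whereas x ∉ Z(G) since x·y = xy ≠ x⁶y = y·x.
Checking each of the 14 elements this way gives Z(G) = {e}, of order 1.

Answer: {e}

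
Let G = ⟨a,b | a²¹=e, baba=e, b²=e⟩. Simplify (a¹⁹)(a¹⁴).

Compute (a¹⁹) · (a¹⁴) by multiplying left to right and reducing via the relations at each step:
  (a¹⁹) · a¹⁴ = a¹²

Answer: a¹²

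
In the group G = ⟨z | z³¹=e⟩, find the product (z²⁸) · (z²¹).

Compute (z²⁸) · (z²¹) by multiplying left to right and reducing via the relations at each step:
  (z²⁸) · z²¹ = z¹⁸

Answer: z¹⁸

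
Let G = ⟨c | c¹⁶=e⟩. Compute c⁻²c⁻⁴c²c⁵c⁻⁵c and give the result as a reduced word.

Multiply left to right, reducing at each step:
  (c¹⁴) · c⁻⁴ = c¹⁰
  (c¹⁰) · c² = c¹²
  (c¹²) · c⁵ = c
  c · c⁻⁵ = c¹²
  (c¹²) · c = c¹³

Answer: c¹³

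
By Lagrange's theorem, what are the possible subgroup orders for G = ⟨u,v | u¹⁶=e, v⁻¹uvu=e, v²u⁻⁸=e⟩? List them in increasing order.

|G| = 32 = 2⁵. By Lagrange's theorem the order of any subgroup divides 32; the divisors of 32 are 1, 2, 4, 8, 16, 32.

Answer: 1, 2, 4, 8, 16, 32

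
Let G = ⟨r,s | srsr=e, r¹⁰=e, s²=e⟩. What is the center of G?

An element z ∈ Z(G) iff z commutes with every generator.
For example r⁵ is central: (r⁵)·r = r⁶ = r·(r⁵); (r⁵)·s = r⁵s = s·(r⁵).
Whereas r ∉ Z(G) since r·s = rs ≠ r⁹s = s·r.
Checking each of the 20 elements this way gives Z(G) = {e, r⁵}, of order 2.

Answer: {e, r⁵}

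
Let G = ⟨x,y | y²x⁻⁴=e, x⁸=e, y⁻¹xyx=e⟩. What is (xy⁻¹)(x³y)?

Compute (xy⁻¹) · (x³y) by multiplying left to right and reducing via the relations at each step:
  (xy⁻¹) · x³ = x²y
  (x²y) · y = x⁶

Answer: x⁶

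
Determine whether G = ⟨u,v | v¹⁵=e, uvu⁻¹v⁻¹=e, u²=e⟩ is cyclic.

|G| = 30. The element uv has order 30 (its powers give 30 distinct elements), so ⟨uv⟩ = G and G is cyclic.

Answer: Yes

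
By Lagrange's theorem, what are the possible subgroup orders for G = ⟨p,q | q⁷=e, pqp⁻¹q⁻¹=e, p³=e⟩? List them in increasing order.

|G| = 21 = 3 · 7. By Lagrange's theorem the order of any subgroup divides 21; the divisors of 21 are 1, 3, 7, 21.

Answer: 1, 3, 7, 21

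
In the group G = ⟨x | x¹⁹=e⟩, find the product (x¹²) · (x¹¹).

Compute (x¹²) · (x¹¹) by multiplying left to right and reducing via the relations at each step:
  (x¹²) · x¹¹ = x⁴

Answer: x⁴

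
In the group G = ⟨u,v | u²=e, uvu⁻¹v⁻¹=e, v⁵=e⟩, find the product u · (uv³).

Compute u · (uv³) by multiplying left to right and reducing via the relations at each step:
  u · u = e
  e · v³ = v³

Answer: v³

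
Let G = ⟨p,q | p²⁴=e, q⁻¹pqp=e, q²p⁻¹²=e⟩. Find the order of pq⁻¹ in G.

Compute successive powers until reaching e:
  (pq⁻¹)¹ = pq⁻¹, (pq⁻¹)² = p¹², (pq⁻¹)³ = pq, (pq⁻¹)⁴ = e.
The smallest positive k with (pq⁻¹)ᵏ = e is 4.

Answer: 4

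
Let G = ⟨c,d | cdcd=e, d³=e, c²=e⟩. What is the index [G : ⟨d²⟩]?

First find ord(d²) by computing successive powers:
  (d²)¹ = d², (d²)² = d, (d²)³ = e.
So |⟨d²⟩| = ord(d²) = 3. With |G| = 6, by Lagrange [G : ⟨d²⟩] = 6/3 = 2.

Answer: 2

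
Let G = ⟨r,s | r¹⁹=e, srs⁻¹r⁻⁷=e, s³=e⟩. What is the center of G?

An element z ∈ Z(G) iff z commutes with every generator.
For example e is central: e·r = r = r·e; e·s = s = s·e.
Whereas r ∉ Z(G) since r·s = rs ≠ r⁷s = s·r.
Checking each of the 57 elements this way gives Z(G) = {e}, of order 1.

Answer: {e}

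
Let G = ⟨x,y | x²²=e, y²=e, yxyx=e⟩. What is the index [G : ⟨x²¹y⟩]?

First find ord(x²¹y) by computing successive powers:
  (x²¹y)¹ = x²¹y, (x²¹y)² = e.
So |⟨x²¹y⟩| = ord(x²¹y) = 2. With |G| = 44, by Lagrange [G : ⟨x²¹y⟩] = 44/2 = 22.

Answer: 22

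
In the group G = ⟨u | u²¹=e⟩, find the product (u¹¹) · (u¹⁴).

Compute (u¹¹) · (u¹⁴) by multiplying left to right and reducing via the relations at each step:
  (u¹¹) · u¹⁴ = u⁴

Answer: u⁴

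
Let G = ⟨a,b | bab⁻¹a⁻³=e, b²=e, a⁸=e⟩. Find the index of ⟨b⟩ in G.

First find ord(b) by computing successive powers:
  b¹ = b, b² = e.
So |⟨b⟩| = ord(b) = 2. With |G| = 16, by Lagrange [G : ⟨b⟩] = 16/2 = 8.

Answer: 8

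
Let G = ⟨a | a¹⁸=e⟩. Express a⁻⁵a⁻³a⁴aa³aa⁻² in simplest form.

Multiply left to right, reducing at each step:
  (a¹³) · a⁻³ = a¹⁰
  (a¹⁰) · a⁴ = a¹⁴
  (a¹⁴) · a = a¹⁵
  (a¹⁵) · a³ = e
  e · a = a
  a · a⁻² = a¹⁷

Answer: a¹⁷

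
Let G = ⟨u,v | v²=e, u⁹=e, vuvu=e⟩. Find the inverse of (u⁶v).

The order of (u⁶v) is 2 (smallest k with (u⁶v)ᵏ = e), so (u⁶v)⁻¹ = (u⁶v)¹ = u⁶v.
Check: (u⁶v) · (u⁶v) → (u⁶v) · u⁶ = v;   v · v = e, giving e as required.

Answer: u⁶v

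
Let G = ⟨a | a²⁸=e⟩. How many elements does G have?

G is generated by a single element, so G is cyclic. The relator gives a²⁸ = e and no smaller power is forced to be e, so the 28 powers {a, e, a², a³, a⁴, a⁵, a⁶, a⁷, a⁸, a⁹, a²², a²³, a²¹, a²⁰, a²⁴, a²⁵, a²⁶, a²⁷, a¹², a¹³, a¹¹, a¹⁰, a¹⁴, a¹⁵, a¹⁶, a¹⁷, a¹⁸, a¹⁹} are distinct. Hence |G| = 28.

Answer: 28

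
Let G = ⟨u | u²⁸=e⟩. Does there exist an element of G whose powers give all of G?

|G| = 28. The element u has order 28 (its powers give 28 distinct elements), so ⟨u⟩ = G and G is cyclic.

Answer: Yes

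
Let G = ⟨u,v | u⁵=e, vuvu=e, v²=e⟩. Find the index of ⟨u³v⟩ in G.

First find ord(u³v) by computing successive powers:
  (u³v)¹ = u³v, (u³v)² = e.
So |⟨u³v⟩| = ord(u³v) = 2. With |G| = 10, by Lagrange [G : ⟨u³v⟩] = 10/2 = 5.

Answer: 5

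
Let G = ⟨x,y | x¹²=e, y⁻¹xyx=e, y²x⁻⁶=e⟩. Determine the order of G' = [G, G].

G' = [G, G] is generated by all commutators. The generator-pair commutators are: [x, y] = x².
The subgroup they normally generate is {e, x², x⁴, x⁶, x⁸, x¹⁰}, of order 6.
Check: |G/G'| = 24/6 = 4 is the order of the abelianisation.

Answer: 6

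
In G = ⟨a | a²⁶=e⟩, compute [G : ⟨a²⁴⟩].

First find ord(a²⁴) by computing successive powers:
  (a²⁴)¹ = a²⁴, (a²⁴)² = a²², (a²⁴)³ = a²⁰, (a²⁴)⁴ = a¹⁸, (a²⁴)⁵ = a¹⁶, (a²⁴)⁶ = a¹⁴, (a²⁴)⁷ = a¹², (a²⁴)⁸ = a¹⁰, (a²⁴)⁹ = a⁸, (a²⁴)¹⁰ = a⁶, (a²⁴)¹¹ = a⁴, (a²⁴)¹² = a², (a²⁴)¹³ = e.
So |⟨a²⁴⟩| = ord(a²⁴) = 13. With |G| = 26, by Lagrange [G : ⟨a²⁴⟩] = 26/13 = 2.

Answer: 2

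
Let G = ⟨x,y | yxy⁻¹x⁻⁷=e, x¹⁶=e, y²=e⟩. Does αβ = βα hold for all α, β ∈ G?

x·y = xy but y·x = x⁷y, so x·y ≠ y·x and G is not abelian.

Answer: No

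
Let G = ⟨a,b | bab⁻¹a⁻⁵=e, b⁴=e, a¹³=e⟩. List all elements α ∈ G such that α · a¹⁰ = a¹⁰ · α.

⟨a¹⁰⟩ ⊆ C_G(a¹⁰) since powers of a¹⁰ commute with a¹⁰; so |C_G(a¹⁰)| ≥ |⟨a¹⁰⟩| = 13.
By orbit–stabilizer, |C_G(a¹⁰)| = |G| / |conj. class of a¹⁰| = 52 / 4 = 13.
The 13 elements commuting with a¹⁰ are {e, a, a², a³, a⁴, a⁵, a⁶, a⁷, a⁸, a⁹, a¹⁰, a¹¹, a¹²}.

Answer: {e, a, a², a³, a⁴, a⁵, a⁶, a⁷, a⁸, a⁹, a¹⁰, a¹¹, a¹²}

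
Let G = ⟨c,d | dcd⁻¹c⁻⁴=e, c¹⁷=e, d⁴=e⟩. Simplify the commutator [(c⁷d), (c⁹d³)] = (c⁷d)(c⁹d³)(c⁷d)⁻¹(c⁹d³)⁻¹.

[(c⁷d), (c⁹d³)] = (c⁷d)·(c⁹d³)·(c⁷d)⁻¹·(c⁹d³)⁻¹.
  (c⁷d) · (c⁹d³) = c⁹
  (c⁹) · (c¹¹d³) = c³d³
  (c³d³) · (c¹⁵d) = c¹¹

Answer: c¹¹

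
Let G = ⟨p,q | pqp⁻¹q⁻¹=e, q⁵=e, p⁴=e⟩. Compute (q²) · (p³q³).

Compute (q²) · (p³q³) by multiplying left to right and reducing via the relations at each step:
  (q²) · p³ = p³q²
  (p³q²) · q³ = p³

Answer: p³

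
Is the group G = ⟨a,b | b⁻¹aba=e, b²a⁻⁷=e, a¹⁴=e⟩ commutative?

a·b = ab but b·a = a⁶b⁻¹, so a·b ≠ b·a and G is not abelian.

Answer: No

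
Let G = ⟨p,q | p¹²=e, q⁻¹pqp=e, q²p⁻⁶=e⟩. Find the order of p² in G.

Compute successive powers until reaching e:
  (p²)¹ = p², (p²)² = p⁴, (p²)³ = p⁶, (p²)⁴ = p⁸, (p²)⁵ = p¹⁰, (p²)⁶ = e.
The smallest positive k with (p²)ᵏ = e is 6.

Answer: 6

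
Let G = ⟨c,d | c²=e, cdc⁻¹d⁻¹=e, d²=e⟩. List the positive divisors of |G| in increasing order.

|G| = 4 = 2². By Lagrange's theorem the order of any subgroup divides 4; the divisors of 4 are 1, 2, 4.

Answer: 1, 2, 4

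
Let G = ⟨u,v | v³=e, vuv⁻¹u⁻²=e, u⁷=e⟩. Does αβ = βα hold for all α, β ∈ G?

u·v = uv but v·u = u²v, so u·v ≠ v·u and G is not abelian.

Answer: No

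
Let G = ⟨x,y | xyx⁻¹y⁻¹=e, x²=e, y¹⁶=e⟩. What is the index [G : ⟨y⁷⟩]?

First find ord(y⁷) by computing successive powers:
  (y⁷)¹ = y⁷, (y⁷)² = y¹⁴, (y⁷)³ = y⁵, (y⁷)⁴ = y¹², (y⁷)⁵ = y³, (y⁷)⁶ = y¹⁰, (y⁷)⁷ = y, (y⁷)⁸ = y⁸, (y⁷)⁹ = y¹⁵, (y⁷)¹⁰ = y⁶, (y⁷)¹¹ = y¹³, (y⁷)¹² = y⁴, (y⁷)¹³ = y¹¹, (y⁷)¹⁴ = y², (y⁷)¹⁵ = y⁹, (y⁷)¹⁶ = e.
So |⟨y⁷⟩| = ord(y⁷) = 16. With |G| = 32, by Lagrange [G : ⟨y⁷⟩] = 32/16 = 2.

Answer: 2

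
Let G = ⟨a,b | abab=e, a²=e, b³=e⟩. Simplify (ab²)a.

Compute (ab²) · a by multiplying left to right and reducing via the relations at each step:
  (ab²) · a = b

Answer: b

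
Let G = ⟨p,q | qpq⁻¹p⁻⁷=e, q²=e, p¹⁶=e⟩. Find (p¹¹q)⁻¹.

The order of (p¹¹q) is 4 (smallest k with (p¹¹q)ᵏ = e), so (p¹¹q)⁻¹ = (p¹¹q)³ = p³q.
Check: (p¹¹q) · (p³q) → (p¹¹q) · p³ = q;   q · q = e, giving e as required.

Answer: p³q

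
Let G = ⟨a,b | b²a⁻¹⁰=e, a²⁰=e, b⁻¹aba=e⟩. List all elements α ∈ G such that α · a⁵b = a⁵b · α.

⟨a⁵b⟩ ⊆ C_G(a⁵b) since powers of a⁵b commute with a⁵b; so |C_G(a⁵b)| ≥ |⟨a⁵b⟩| = 4.
By orbit–stabilizer, |C_G(a⁵b)| = |G| / |conj. class of a⁵b| = 40 / 10 = 4.
The 4 elements commuting with a⁵b are {e, a¹⁰, a⁵b, a⁵b⁻¹}.

Answer: {e, a¹⁰, a⁵b, a⁵b⁻¹}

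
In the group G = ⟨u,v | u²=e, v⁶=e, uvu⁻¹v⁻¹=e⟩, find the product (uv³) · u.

Compute (uv³) · u by multiplying left to right and reducing via the relations at each step:
  (uv³) · u = v³

Answer: v³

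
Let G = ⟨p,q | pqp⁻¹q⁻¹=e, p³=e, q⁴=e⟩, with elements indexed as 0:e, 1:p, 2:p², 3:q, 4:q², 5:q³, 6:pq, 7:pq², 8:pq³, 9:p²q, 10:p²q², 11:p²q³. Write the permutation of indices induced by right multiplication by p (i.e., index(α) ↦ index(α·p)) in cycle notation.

(0 1 2)(3 6 9)(4 7 10)(5 8 11)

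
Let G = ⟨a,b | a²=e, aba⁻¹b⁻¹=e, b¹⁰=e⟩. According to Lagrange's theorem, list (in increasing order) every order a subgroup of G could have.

|G| = 20 = 2² · 5. By Lagrange's theorem the order of any subgroup divides 20; the divisors of 20 are 1, 2, 4, 5, 10, 20.

Answer: 1, 2, 4, 5, 10, 20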